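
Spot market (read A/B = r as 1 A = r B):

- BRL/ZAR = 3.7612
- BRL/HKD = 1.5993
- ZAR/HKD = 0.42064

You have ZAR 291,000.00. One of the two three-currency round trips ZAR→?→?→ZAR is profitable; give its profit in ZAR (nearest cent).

Profit: ZAR 3,161.57

Profitable loop is ZAR → BRL → HKD → ZAR:
ZAR 291,000.00 ÷ 3.7612 = BRL 77,368.92
BRL 77,368.92 × 1.5993 = HKD 123,736.12
HKD 123,736.12 ÷ 0.42064 = ZAR 294,161.57
Profit = ZAR 294,161.57 − ZAR 291,000.00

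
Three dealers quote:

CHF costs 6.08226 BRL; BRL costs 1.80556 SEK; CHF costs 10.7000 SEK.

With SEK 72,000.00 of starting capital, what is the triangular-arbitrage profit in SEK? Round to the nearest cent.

Profit: SEK 1,896.80

Profitable loop is SEK → CHF → BRL → SEK:
SEK 72,000.00 ÷ 10.7000 = CHF 6,728.97
CHF 6,728.97 × 6.08226 = BRL 40,927.36
BRL 40,927.36 × 1.80556 = SEK 73,896.80
Profit = SEK 73,896.80 − SEK 72,000.00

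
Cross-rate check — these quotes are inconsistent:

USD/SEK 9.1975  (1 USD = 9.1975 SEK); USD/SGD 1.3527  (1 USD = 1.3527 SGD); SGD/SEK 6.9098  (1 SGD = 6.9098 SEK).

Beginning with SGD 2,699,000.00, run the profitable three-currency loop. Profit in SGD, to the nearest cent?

Profitable loop is SGD → SEK → USD → SGD:
SGD 2,699,000.00 × 6.9098 = SEK 18,649,550.20
SEK 18,649,550.20 ÷ 9.1975 = USD 2,027,676.02
USD 2,027,676.02 × 1.3527 = SGD 2,742,837.35
Profit = SGD 2,742,837.35 − SGD 2,699,000.00

Profit: SGD 43,837.35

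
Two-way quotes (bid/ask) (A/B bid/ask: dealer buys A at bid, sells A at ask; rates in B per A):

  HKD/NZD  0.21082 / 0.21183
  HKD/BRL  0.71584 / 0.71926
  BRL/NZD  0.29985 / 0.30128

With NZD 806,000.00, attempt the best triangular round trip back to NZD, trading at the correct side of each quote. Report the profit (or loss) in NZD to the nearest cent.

Net profit: NZD 10,709.47

Best loop NZD → HKD → BRL → NZD:
NZD 806,000.00 ÷ 0.21183 (buy HKD at ask) = HKD 3,804,937.92
HKD 3,804,937.92 × 0.71584 (sell HKD at bid) = BRL 2,723,726.76
BRL 2,723,726.76 × 0.29985 (sell BRL at bid) = NZD 816,709.47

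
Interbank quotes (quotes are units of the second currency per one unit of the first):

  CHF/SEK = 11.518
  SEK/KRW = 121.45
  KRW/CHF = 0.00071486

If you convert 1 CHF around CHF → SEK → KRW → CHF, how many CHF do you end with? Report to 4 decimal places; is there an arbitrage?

Around CHF → SEK → KRW → CHF: 1 × 11.518 × 121.45 × 0.00071486 = 0.999990
Product ≈ 1 (deviation 0.001%, within rounding noise).

1.0000 (no arbitrage)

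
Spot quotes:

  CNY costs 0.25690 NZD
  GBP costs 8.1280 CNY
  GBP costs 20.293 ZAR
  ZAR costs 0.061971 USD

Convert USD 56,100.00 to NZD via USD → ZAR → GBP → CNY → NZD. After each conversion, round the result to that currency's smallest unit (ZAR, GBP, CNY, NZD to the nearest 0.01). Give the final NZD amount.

NZD 93,148.52

USD 56,100.00 ÷ 0.061971 = ZAR 905,262.14
ZAR 905,262.14 ÷ 20.293 = GBP 44,609.58
GBP 44,609.58 × 8.1280 = CNY 362,586.67
CNY 362,586.67 × 0.25690 = NZD 93,148.52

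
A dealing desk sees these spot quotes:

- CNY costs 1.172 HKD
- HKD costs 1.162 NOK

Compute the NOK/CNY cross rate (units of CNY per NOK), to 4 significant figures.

NOK/CNY = 0.7343

1 NOK ÷ 1.162 = 0.860585 HKD
0.860585 HKD ÷ 1.172 = 0.734288 CNY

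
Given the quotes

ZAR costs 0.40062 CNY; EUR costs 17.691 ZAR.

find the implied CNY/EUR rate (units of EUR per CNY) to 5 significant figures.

CNY/EUR = 0.14110

1 CNY ÷ 0.40062 = 2.49613 ZAR
2.49613 ZAR ÷ 17.691 = 0.141096 EUR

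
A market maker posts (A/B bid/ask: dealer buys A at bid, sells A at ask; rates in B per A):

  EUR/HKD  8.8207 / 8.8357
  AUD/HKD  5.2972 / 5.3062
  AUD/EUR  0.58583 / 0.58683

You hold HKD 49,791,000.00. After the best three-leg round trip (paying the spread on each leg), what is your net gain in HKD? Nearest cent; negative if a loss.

Best loop HKD → EUR → AUD → HKD:
HKD 49,791,000.00 ÷ 8.8357 (buy EUR at ask) = EUR 5,635,207.17
EUR 5,635,207.17 ÷ 0.58683 (buy AUD at ask) = AUD 9,602,793.26
AUD 9,602,793.26 × 5.2972 (sell AUD at bid) = HKD 50,867,916.48

Net profit: HKD 1,076,916.48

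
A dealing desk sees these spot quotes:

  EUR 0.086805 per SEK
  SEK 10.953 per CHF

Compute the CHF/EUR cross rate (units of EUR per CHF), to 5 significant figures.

CHF/EUR = 0.95078

1 CHF × 10.953 = 10.953 SEK
10.953 SEK × 0.086805 = 0.950775 EUR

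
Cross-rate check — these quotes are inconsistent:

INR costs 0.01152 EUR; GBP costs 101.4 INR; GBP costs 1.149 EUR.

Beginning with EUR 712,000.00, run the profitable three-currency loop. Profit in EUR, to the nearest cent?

Profit: EUR 11,853.03

Profitable loop is EUR → GBP → INR → EUR:
EUR 712,000.00 ÷ 1.149 = GBP 619,669.28
GBP 619,669.28 × 101.4 = INR 62,834,464.75
INR 62,834,464.75 × 0.01152 = EUR 723,853.03
Profit = EUR 723,853.03 − EUR 712,000.00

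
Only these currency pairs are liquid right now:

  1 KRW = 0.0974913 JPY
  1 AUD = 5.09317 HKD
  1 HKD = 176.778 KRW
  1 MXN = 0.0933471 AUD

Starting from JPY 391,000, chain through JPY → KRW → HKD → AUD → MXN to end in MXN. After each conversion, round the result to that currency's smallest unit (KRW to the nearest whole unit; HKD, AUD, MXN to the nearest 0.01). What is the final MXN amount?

JPY 391,000 ÷ 0.0974913 = KRW 4,010,614
KRW 4,010,614 ÷ 176.778 = HKD 22,687.29
HKD 22,687.29 ÷ 5.09317 = AUD 4,454.45
AUD 4,454.45 ÷ 0.0933471 = MXN 47,719.21

MXN 47,719.21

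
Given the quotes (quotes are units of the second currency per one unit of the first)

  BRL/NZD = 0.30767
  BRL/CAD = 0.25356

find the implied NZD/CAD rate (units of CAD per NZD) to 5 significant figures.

NZD/CAD = 0.82413

1 NZD ÷ 0.30767 = 3.25024 BRL
3.25024 BRL × 0.25356 = 0.82413 CAD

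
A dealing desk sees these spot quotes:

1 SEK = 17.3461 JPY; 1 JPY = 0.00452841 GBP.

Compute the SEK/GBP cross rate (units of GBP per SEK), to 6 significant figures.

SEK/GBP = 0.0785503

1 SEK × 17.3461 = 17.3461 JPY
17.3461 JPY × 0.00452841 = 0.0785503 GBP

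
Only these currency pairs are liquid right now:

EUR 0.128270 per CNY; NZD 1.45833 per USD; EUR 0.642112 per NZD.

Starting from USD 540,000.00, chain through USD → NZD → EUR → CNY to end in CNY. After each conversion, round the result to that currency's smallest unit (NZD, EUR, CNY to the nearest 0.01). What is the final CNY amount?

CNY 3,942,169.17

USD 540,000.00 × 1.45833 = NZD 787,498.20
NZD 787,498.20 × 0.642112 = EUR 505,662.04
EUR 505,662.04 ÷ 0.128270 = CNY 3,942,169.17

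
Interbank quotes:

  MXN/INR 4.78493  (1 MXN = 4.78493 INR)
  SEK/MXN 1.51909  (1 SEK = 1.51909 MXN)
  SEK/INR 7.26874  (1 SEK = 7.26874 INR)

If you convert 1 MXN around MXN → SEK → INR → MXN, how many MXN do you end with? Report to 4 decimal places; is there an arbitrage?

Around MXN → SEK → INR → MXN: 1 ÷ 1.51909 × 7.26874 ÷ 4.78493 = 1.000000
Product ≈ 1 (deviation 0.000%, within rounding noise).

1.0000 (no arbitrage)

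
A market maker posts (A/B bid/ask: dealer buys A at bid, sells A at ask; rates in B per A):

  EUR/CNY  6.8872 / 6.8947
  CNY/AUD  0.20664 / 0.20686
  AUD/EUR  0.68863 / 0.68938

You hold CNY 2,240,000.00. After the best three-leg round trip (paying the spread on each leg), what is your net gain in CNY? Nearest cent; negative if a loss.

Best loop CNY → EUR → AUD → CNY:
CNY 2,240,000.00 ÷ 6.8947 (buy EUR at ask) = EUR 324,887.23
EUR 324,887.23 ÷ 0.68938 (buy AUD at ask) = AUD 471,274.53
AUD 471,274.53 ÷ 0.20686 (buy CNY at ask) = CNY 2,278,229.36

Net profit: CNY 38,229.36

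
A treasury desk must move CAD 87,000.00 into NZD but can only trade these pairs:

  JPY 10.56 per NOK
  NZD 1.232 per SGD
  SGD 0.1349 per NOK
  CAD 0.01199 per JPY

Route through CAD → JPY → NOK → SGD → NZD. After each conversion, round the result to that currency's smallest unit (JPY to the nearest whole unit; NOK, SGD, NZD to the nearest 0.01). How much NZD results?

NZD 114,198.08

CAD 87,000.00 ÷ 0.01199 = JPY 7,256,047
JPY 7,256,047 ÷ 10.56 = NOK 687,125.66
NOK 687,125.66 × 0.1349 = SGD 92,693.25
SGD 92,693.25 × 1.232 = NZD 114,198.08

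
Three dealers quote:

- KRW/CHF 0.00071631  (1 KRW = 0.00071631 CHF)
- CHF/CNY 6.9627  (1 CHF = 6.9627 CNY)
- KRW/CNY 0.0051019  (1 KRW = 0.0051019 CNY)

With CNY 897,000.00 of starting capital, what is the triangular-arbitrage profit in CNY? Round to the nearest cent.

Profitable loop is CNY → CHF → KRW → CNY:
CNY 897,000.00 ÷ 6.9627 = CHF 128,829.33
CHF 128,829.33 ÷ 0.00071631 = KRW 179,851,368
KRW 179,851,368 × 0.0051019 = CNY 917,583.69
Profit = CNY 917,583.69 − CNY 897,000.00

Profit: CNY 20,583.69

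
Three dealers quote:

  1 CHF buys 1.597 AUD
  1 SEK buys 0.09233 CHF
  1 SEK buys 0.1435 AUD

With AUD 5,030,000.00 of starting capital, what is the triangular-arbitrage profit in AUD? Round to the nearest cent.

Profit: AUD 138,491.85

Profitable loop is AUD → SEK → CHF → AUD:
AUD 5,030,000.00 ÷ 0.1435 = SEK 35,052,264.81
SEK 35,052,264.81 × 0.09233 = CHF 3,236,375.61
CHF 3,236,375.61 × 1.597 = AUD 5,168,491.85
Profit = AUD 5,168,491.85 − AUD 5,030,000.00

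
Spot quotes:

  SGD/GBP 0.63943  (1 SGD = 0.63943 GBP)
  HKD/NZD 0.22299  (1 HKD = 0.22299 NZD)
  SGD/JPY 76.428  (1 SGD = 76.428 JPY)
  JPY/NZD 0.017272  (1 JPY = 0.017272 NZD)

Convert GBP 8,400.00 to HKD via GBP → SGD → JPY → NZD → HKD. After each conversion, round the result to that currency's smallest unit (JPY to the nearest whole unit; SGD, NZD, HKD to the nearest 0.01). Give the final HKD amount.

HKD 77,767.16

GBP 8,400.00 ÷ 0.63943 = SGD 13,136.70
SGD 13,136.70 × 76.428 = JPY 1,004,012
JPY 1,004,012 × 0.017272 = NZD 17,341.30
NZD 17,341.30 ÷ 0.22299 = HKD 77,767.16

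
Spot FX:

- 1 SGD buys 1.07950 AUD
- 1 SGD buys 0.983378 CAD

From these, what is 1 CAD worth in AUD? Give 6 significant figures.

CAD/AUD = 1.09775

1 CAD ÷ 0.983378 = 1.0169 SGD
1.0169 SGD × 1.07950 = 1.09775 AUD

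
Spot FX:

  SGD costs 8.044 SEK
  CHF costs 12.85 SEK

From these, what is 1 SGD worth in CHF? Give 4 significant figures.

SGD/CHF = 0.6260

1 SGD × 8.044 = 8.044 SEK
8.044 SEK ÷ 12.85 = 0.625992 CHF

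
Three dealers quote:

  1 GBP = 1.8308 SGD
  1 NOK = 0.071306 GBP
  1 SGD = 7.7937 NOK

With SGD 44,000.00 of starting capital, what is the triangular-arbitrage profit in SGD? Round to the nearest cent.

Profitable loop is SGD → NOK → GBP → SGD:
SGD 44,000.00 × 7.7937 = NOK 342,922.80
NOK 342,922.80 × 0.071306 = GBP 24,452.45
GBP 24,452.45 × 1.8308 = SGD 44,767.55
Profit = SGD 44,767.55 − SGD 44,000.00

Profit: SGD 767.55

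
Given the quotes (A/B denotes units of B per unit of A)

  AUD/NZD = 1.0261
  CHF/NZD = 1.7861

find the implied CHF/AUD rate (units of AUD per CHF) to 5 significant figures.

CHF/AUD = 1.7407

1 CHF × 1.7861 = 1.7861 NZD
1.7861 NZD ÷ 1.0261 = 1.74067 AUD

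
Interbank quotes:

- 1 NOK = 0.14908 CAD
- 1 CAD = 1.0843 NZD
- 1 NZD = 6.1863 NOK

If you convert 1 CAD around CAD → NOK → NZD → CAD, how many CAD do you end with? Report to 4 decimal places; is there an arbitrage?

1.0000 (no arbitrage)

Around CAD → NOK → NZD → CAD: 1 ÷ 0.14908 ÷ 6.1863 ÷ 1.0843 = 1.000000
Product ≈ 1 (deviation 0.000%, within rounding noise).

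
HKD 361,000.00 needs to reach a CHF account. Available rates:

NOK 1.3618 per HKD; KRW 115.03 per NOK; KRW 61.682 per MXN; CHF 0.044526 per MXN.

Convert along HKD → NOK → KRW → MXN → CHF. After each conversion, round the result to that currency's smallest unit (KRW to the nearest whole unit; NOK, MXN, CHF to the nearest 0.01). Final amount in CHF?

CHF 40,821.31

HKD 361,000.00 × 1.3618 = NOK 491,609.80
NOK 491,609.80 × 115.03 = KRW 56,549,875
KRW 56,549,875 ÷ 61.682 = MXN 916,797.04
MXN 916,797.04 × 0.044526 = CHF 40,821.31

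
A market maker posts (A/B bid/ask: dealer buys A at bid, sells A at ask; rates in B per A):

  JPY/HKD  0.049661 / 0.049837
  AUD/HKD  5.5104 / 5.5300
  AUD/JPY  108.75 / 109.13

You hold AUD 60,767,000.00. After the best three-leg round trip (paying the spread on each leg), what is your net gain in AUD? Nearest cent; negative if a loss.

Best loop AUD → HKD → JPY → AUD:
AUD 60,767,000.00 × 5.5104 (sell AUD at bid) = HKD 334,850,476.80
HKD 334,850,476.80 ÷ 0.049837 (buy JPY at ask) = JPY 6,718,913,193
JPY 6,718,913,193 ÷ 109.13 (buy AUD at ask) = AUD 61,567,975.74

Net profit: AUD 800,975.74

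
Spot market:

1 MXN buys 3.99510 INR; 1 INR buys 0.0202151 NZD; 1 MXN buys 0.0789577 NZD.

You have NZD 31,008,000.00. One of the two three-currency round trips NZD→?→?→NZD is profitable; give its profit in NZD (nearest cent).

Profit: NZD 708,321.74

Profitable loop is NZD → MXN → INR → NZD:
NZD 31,008,000.00 ÷ 0.0789577 = MXN 392,716,606.49
MXN 392,716,606.49 × 3.99510 = INR 1,568,942,114.58
INR 1,568,942,114.58 × 0.0202151 = NZD 31,716,321.74
Profit = NZD 31,716,321.74 − NZD 31,008,000.00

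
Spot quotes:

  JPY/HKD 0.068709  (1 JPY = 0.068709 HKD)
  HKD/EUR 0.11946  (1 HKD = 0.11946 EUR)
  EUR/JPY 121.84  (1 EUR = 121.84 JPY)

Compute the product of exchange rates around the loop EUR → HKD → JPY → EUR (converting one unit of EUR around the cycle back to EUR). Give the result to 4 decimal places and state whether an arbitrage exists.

0.9999 (no arbitrage)

Around EUR → HKD → JPY → EUR: 1 ÷ 0.11946 ÷ 0.068709 ÷ 121.84 = 0.999940
Product ≈ 1 (deviation 0.006%, within rounding noise).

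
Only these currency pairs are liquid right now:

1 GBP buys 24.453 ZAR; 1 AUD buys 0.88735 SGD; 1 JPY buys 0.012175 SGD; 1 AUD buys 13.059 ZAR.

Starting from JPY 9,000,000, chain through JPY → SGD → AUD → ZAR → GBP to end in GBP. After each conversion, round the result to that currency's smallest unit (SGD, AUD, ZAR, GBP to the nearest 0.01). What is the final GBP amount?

GBP 65,946.89

JPY 9,000,000 × 0.012175 = SGD 109,575.00
SGD 109,575.00 ÷ 0.88735 = AUD 123,485.66
AUD 123,485.66 × 13.059 = ZAR 1,612,599.23
ZAR 1,612,599.23 ÷ 24.453 = GBP 65,946.89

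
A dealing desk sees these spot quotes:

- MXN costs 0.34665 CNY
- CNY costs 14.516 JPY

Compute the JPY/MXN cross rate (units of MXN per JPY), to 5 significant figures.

1 JPY ÷ 14.516 = 0.0688895 CNY
0.0688895 CNY ÷ 0.34665 = 0.198729 MXN

JPY/MXN = 0.19873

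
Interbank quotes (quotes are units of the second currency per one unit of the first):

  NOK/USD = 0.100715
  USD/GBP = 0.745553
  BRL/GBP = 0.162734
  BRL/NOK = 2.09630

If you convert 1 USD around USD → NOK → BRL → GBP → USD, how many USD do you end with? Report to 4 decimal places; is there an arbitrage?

1.0338 (arbitrage exists)

Around USD → NOK → BRL → GBP → USD: 1 ÷ 0.100715 ÷ 2.09630 × 0.162734 ÷ 0.745553 = 1.033837
Product > 1; profitable direction is USD → NOK → BRL → GBP → USD.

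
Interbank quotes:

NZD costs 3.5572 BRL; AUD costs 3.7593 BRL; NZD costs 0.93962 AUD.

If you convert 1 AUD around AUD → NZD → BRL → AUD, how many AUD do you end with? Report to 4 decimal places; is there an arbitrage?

1.0070 (arbitrage exists)

Around AUD → NZD → BRL → AUD: 1 ÷ 0.93962 × 3.5572 ÷ 3.7593 = 1.007045
Product > 1; profitable direction is AUD → NZD → BRL → AUD.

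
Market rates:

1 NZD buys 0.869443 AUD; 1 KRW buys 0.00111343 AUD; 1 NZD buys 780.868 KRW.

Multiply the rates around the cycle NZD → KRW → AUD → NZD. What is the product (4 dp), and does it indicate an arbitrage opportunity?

Around NZD → KRW → AUD → NZD: 1 × 780.868 × 0.00111343 ÷ 0.869443 = 0.999999
Product ≈ 1 (deviation 0.000%, within rounding noise).

1.0000 (no arbitrage)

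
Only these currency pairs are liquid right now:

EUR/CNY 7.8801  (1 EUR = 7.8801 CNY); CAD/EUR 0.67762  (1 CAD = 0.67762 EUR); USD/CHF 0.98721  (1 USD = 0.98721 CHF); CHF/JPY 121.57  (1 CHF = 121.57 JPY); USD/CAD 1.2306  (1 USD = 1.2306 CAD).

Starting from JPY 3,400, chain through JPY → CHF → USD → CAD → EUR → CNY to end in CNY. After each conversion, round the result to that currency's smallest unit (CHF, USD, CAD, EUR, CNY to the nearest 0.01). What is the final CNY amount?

CNY 186.13

JPY 3,400 ÷ 121.57 = CHF 27.97
CHF 27.97 ÷ 0.98721 = USD 28.33
USD 28.33 × 1.2306 = CAD 34.86
CAD 34.86 × 0.67762 = EUR 23.62
EUR 23.62 × 7.8801 = CNY 186.13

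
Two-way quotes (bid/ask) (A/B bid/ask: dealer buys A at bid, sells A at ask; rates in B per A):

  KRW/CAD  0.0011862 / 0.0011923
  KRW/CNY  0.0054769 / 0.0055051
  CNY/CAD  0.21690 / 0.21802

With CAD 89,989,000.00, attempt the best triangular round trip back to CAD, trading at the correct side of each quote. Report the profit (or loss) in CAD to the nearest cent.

Net result: CAD -329,101.01 (no profitable arbitrage after spreads)

Best loop CAD → KRW → CNY → CAD:
CAD 89,989,000.00 ÷ 0.0011923 (buy KRW at ask) = KRW 75,475,132,098
KRW 75,475,132,098 × 0.0054769 (sell KRW at bid) = CNY 413,369,750.99
CNY 413,369,750.99 × 0.21690 (sell CNY at bid) = CAD 89,659,898.99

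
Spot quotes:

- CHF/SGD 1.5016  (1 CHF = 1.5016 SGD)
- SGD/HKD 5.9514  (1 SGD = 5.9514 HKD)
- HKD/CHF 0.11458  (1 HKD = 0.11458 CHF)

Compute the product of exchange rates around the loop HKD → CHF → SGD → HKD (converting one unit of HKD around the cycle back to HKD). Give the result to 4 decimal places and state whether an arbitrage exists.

1.0240 (arbitrage exists)

Around HKD → CHF → SGD → HKD: 1 × 0.11458 × 1.5016 × 5.9514 = 1.023958
Product > 1; profitable direction is HKD → CHF → SGD → HKD.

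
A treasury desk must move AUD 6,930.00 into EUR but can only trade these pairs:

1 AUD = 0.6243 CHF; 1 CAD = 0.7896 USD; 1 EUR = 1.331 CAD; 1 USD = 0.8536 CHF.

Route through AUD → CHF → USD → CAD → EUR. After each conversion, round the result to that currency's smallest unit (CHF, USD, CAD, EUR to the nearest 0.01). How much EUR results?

AUD 6,930.00 × 0.6243 = CHF 4,326.40
CHF 4,326.40 ÷ 0.8536 = USD 5,068.42
USD 5,068.42 ÷ 0.7896 = CAD 6,418.97
CAD 6,418.97 ÷ 1.331 = EUR 4,822.67

EUR 4,822.67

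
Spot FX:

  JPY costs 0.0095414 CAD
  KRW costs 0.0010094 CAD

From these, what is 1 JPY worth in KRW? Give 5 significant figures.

1 JPY × 0.0095414 = 0.0095414 CAD
0.0095414 CAD ÷ 0.0010094 = 9.45255 KRW

JPY/KRW = 9.4525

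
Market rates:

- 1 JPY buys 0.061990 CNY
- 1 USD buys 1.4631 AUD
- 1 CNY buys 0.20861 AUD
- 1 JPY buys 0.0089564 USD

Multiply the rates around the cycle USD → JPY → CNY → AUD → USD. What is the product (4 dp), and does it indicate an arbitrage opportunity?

0.9868 (arbitrage exists)

Around USD → JPY → CNY → AUD → USD: 1 ÷ 0.0089564 × 0.061990 × 0.20861 ÷ 1.4631 = 0.986846
Product < 1; profitable direction is USD → AUD → CNY → JPY → USD.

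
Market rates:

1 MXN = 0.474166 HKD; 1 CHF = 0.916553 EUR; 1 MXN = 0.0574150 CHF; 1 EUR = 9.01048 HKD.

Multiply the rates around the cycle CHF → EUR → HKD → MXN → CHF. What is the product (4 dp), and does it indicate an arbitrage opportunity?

Around CHF → EUR → HKD → MXN → CHF: 1 × 0.916553 × 9.01048 ÷ 0.474166 × 0.0574150 = 1.000001
Product ≈ 1 (deviation 0.000%, within rounding noise).

1.0000 (no arbitrage)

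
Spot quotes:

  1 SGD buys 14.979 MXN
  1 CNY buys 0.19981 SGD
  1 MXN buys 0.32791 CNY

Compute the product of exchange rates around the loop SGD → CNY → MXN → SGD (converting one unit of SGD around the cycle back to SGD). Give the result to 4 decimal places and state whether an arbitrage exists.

1.0189 (arbitrage exists)

Around SGD → CNY → MXN → SGD: 1 ÷ 0.19981 ÷ 0.32791 ÷ 14.979 = 1.018932
Product > 1; profitable direction is SGD → CNY → MXN → SGD.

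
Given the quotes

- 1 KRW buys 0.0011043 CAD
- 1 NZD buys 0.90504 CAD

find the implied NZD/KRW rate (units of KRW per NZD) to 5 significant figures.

1 NZD × 0.90504 = 0.90504 CAD
0.90504 CAD ÷ 0.0011043 = 819.56 KRW

NZD/KRW = 819.56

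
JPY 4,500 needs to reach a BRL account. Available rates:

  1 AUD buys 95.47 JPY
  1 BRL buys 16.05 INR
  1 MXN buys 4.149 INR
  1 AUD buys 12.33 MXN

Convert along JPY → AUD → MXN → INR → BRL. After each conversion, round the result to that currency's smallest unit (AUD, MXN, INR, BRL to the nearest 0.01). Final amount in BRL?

JPY 4,500 ÷ 95.47 = AUD 47.14
AUD 47.14 × 12.33 = MXN 581.24
MXN 581.24 × 4.149 = INR 2,411.56
INR 2,411.56 ÷ 16.05 = BRL 150.25

BRL 150.25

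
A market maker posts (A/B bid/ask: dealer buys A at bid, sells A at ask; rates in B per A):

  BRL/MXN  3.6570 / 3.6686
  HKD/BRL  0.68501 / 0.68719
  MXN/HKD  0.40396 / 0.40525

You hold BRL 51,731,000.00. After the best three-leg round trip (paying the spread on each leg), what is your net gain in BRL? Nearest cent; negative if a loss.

Best loop BRL → MXN → HKD → BRL:
BRL 51,731,000.00 × 3.6570 (sell BRL at bid) = MXN 189,180,267.00
MXN 189,180,267.00 × 0.40396 (sell MXN at bid) = HKD 76,421,260.66
HKD 76,421,260.66 × 0.68501 (sell HKD at bid) = BRL 52,349,327.76

Net profit: BRL 618,327.76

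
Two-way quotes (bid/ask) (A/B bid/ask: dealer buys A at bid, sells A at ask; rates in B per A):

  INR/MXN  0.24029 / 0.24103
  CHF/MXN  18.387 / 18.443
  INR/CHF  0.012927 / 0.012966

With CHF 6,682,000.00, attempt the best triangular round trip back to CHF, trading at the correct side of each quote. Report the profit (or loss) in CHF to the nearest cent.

Best loop CHF → INR → MXN → CHF:
CHF 6,682,000.00 ÷ 0.012966 (buy INR at ask) = INR 515,347,832.79
INR 515,347,832.79 × 0.24029 (sell INR at bid) = MXN 123,832,930.74
MXN 123,832,930.74 ÷ 18.443 (buy CHF at ask) = CHF 6,714,359.42

Net profit: CHF 32,359.42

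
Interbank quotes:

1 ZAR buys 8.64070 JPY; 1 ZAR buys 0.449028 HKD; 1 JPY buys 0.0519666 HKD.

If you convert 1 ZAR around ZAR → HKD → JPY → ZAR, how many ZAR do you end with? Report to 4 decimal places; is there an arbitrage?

1.0000 (no arbitrage)

Around ZAR → HKD → JPY → ZAR: 1 × 0.449028 ÷ 0.0519666 ÷ 8.64070 = 1.000000
Product ≈ 1 (deviation 0.000%, within rounding noise).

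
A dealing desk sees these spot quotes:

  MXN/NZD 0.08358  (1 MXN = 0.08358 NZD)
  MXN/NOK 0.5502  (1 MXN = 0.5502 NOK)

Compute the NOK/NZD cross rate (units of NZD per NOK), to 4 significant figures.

1 NOK ÷ 0.5502 = 1.81752 MXN
1.81752 MXN × 0.08358 = 0.151908 NZD

NOK/NZD = 0.1519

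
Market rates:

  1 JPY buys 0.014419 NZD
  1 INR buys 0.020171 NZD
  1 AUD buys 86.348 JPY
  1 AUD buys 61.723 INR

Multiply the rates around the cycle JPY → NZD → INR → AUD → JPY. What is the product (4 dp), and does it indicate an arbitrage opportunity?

1.0000 (no arbitrage)

Around JPY → NZD → INR → AUD → JPY: 1 × 0.014419 ÷ 0.020171 ÷ 61.723 × 86.348 = 1.000030
Product ≈ 1 (deviation 0.003%, within rounding noise).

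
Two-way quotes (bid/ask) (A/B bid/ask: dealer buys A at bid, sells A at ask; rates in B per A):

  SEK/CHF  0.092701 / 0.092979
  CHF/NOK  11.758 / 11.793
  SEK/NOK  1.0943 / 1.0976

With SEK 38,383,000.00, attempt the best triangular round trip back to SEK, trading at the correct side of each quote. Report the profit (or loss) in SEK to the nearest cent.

Best loop SEK → NOK → CHF → SEK:
SEK 38,383,000.00 × 1.0943 (sell SEK at bid) = NOK 42,002,516.90
NOK 42,002,516.90 ÷ 11.793 (buy CHF at ask) = CHF 3,561,648.17
CHF 3,561,648.17 ÷ 0.092979 (buy SEK at ask) = SEK 38,305,941.91

Net result: SEK -77,058.09 (no profitable arbitrage after spreads)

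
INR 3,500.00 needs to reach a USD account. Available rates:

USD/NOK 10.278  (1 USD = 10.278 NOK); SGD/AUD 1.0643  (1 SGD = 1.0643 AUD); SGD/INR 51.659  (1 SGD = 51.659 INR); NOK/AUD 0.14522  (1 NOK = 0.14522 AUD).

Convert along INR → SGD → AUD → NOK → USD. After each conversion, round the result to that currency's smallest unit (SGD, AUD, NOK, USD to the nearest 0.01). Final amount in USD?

USD 48.31

INR 3,500.00 ÷ 51.659 = SGD 67.75
SGD 67.75 × 1.0643 = AUD 72.11
AUD 72.11 ÷ 0.14522 = NOK 496.56
NOK 496.56 ÷ 10.278 = USD 48.31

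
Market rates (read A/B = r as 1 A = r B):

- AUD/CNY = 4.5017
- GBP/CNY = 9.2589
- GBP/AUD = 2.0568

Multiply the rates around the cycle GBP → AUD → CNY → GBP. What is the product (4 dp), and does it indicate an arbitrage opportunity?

1.0000 (no arbitrage)

Around GBP → AUD → CNY → GBP: 1 × 2.0568 × 4.5017 ÷ 9.2589 = 1.000021
Product ≈ 1 (deviation 0.002%, within rounding noise).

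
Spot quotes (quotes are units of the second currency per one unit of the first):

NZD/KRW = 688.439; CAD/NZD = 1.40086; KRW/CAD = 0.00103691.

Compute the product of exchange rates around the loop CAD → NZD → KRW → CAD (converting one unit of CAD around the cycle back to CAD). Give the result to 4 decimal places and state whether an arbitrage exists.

1.0000 (no arbitrage)

Around CAD → NZD → KRW → CAD: 1 × 1.40086 × 688.439 × 0.00103691 = 1.000003
Product ≈ 1 (deviation 0.000%, within rounding noise).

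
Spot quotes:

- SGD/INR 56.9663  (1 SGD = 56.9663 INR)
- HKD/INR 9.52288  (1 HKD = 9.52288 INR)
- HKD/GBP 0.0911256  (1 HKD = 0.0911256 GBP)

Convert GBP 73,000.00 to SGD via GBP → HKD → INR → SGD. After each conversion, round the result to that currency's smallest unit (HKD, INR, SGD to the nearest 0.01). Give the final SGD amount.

SGD 133,916.09

GBP 73,000.00 ÷ 0.0911256 = HKD 801,092.12
HKD 801,092.12 × 9.52288 = INR 7,628,704.13
INR 7,628,704.13 ÷ 56.9663 = SGD 133,916.09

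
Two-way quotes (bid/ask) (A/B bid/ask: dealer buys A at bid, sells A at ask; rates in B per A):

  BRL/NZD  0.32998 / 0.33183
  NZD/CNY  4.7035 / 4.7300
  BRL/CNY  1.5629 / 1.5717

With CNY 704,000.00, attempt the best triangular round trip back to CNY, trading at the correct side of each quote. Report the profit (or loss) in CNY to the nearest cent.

Net result: CNY -2,985.40 (no profitable arbitrage after spreads)

Best loop CNY → NZD → BRL → CNY:
CNY 704,000.00 ÷ 4.7300 (buy NZD at ask) = NZD 148,837.21
NZD 148,837.21 ÷ 0.33183 (buy BRL at ask) = BRL 448,534.52
BRL 448,534.52 × 1.5629 (sell BRL at bid) = CNY 701,014.60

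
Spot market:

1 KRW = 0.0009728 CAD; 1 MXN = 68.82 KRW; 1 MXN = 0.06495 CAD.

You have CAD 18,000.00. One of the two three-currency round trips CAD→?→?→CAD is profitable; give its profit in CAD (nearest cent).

Profit: CAD 553.74

Profitable loop is CAD → MXN → KRW → CAD:
CAD 18,000.00 ÷ 0.06495 = MXN 277,136.26
MXN 277,136.26 × 68.82 = KRW 19,072,517
KRW 19,072,517 × 0.0009728 = CAD 18,553.74
Profit = CAD 18,553.74 − CAD 18,000.00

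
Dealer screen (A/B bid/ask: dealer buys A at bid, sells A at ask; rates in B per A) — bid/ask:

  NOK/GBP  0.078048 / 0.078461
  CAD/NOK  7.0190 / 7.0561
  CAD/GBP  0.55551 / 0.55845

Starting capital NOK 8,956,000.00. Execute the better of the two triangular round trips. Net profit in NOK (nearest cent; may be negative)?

Best loop NOK → CAD → GBP → NOK:
NOK 8,956,000.00 ÷ 7.0561 (buy CAD at ask) = CAD 1,269,256.39
CAD 1,269,256.39 × 0.55551 (sell CAD at bid) = GBP 705,084.62
GBP 705,084.62 ÷ 0.078461 (buy NOK at ask) = NOK 8,986,434.23

Net profit: NOK 30,434.23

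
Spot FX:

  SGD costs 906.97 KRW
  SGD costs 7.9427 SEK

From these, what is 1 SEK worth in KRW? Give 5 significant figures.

1 SEK ÷ 7.9427 = 0.125902 SGD
0.125902 SGD × 906.97 = 114.189 KRW

SEK/KRW = 114.19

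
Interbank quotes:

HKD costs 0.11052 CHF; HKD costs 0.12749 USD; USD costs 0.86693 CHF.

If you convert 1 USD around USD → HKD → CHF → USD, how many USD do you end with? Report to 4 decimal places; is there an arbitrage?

Around USD → HKD → CHF → USD: 1 ÷ 0.12749 × 0.11052 ÷ 0.86693 = 0.999956
Product ≈ 1 (deviation 0.004%, within rounding noise).

1.0000 (no arbitrage)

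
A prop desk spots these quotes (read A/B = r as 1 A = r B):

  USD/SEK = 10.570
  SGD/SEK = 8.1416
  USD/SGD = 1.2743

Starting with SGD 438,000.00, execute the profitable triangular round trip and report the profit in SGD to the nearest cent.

Profitable loop is SGD → USD → SEK → SGD:
SGD 438,000.00 ÷ 1.2743 = USD 343,718.12
USD 343,718.12 × 10.570 = SEK 3,633,100.53
SEK 3,633,100.53 ÷ 8.1416 = SGD 446,239.13
Profit = SGD 446,239.13 − SGD 438,000.00

Profit: SGD 8,239.13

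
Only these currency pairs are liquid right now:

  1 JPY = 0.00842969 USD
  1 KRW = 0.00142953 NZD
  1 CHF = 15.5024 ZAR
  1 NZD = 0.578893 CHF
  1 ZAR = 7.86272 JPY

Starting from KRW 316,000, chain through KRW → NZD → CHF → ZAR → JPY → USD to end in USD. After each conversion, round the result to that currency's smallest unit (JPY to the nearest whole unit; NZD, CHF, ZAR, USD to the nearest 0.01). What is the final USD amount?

KRW 316,000 × 0.00142953 = NZD 451.73
NZD 451.73 × 0.578893 = CHF 261.50
CHF 261.50 × 15.5024 = ZAR 4,053.88
ZAR 4,053.88 × 7.86272 = JPY 31,875
JPY 31,875 × 0.00842969 = USD 268.70

USD 268.70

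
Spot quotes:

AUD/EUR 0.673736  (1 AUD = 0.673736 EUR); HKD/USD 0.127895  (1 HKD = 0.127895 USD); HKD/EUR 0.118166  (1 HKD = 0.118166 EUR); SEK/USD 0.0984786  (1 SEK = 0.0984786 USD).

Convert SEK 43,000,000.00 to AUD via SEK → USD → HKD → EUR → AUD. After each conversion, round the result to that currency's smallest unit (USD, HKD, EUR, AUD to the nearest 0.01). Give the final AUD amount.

SEK 43,000,000.00 × 0.0984786 = USD 4,234,579.80
USD 4,234,579.80 ÷ 0.127895 = HKD 33,109,815.08
HKD 33,109,815.08 × 0.118166 = EUR 3,912,454.41
EUR 3,912,454.41 ÷ 0.673736 = AUD 5,807,103.09

AUD 5,807,103.09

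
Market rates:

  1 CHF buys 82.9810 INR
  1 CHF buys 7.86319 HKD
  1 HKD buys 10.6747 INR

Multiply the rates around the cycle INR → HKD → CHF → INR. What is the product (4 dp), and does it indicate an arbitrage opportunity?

0.9886 (arbitrage exists)

Around INR → HKD → CHF → INR: 1 ÷ 10.6747 ÷ 7.86319 × 82.9810 = 0.988608
Product < 1; profitable direction is INR → CHF → HKD → INR.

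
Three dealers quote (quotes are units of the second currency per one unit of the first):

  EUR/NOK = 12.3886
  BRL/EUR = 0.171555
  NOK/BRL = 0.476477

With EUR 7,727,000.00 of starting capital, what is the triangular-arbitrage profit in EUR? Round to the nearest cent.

Profitable loop is EUR → NOK → BRL → EUR:
EUR 7,727,000.00 × 12.3886 = NOK 95,726,712.20
NOK 95,726,712.20 × 0.476477 = BRL 45,611,576.65
BRL 45,611,576.65 × 0.171555 = EUR 7,824,894.03
Profit = EUR 7,824,894.03 − EUR 7,727,000.00

Profit: EUR 97,894.03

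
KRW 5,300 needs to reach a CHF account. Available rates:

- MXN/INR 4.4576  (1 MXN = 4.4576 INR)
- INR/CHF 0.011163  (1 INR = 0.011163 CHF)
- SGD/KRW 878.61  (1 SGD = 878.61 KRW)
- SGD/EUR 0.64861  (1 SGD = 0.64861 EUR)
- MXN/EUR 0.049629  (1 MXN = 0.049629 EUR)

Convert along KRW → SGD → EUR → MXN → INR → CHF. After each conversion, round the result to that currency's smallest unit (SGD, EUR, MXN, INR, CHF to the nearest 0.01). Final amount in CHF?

KRW 5,300 ÷ 878.61 = SGD 6.03
SGD 6.03 × 0.64861 = EUR 3.91
EUR 3.91 ÷ 0.049629 = MXN 78.78
MXN 78.78 × 4.4576 = INR 351.17
INR 351.17 × 0.011163 = CHF 3.92

CHF 3.92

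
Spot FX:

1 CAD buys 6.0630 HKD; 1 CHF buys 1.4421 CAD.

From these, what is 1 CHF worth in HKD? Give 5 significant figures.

CHF/HKD = 8.7435

1 CHF × 1.4421 = 1.4421 CAD
1.4421 CAD × 6.0630 = 8.74345 HKD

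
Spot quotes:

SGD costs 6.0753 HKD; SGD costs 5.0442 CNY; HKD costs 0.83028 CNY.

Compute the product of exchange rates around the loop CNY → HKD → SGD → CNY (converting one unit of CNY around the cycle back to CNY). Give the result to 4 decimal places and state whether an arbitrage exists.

Around CNY → HKD → SGD → CNY: 1 ÷ 0.83028 ÷ 6.0753 × 5.0442 = 1.000000
Product ≈ 1 (deviation 0.000%, within rounding noise).

1.0000 (no arbitrage)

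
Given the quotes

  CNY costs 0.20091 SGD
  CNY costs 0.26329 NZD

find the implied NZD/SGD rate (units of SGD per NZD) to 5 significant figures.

1 NZD ÷ 0.26329 = 3.79809 CNY
3.79809 CNY × 0.20091 = 0.763075 SGD

NZD/SGD = 0.76307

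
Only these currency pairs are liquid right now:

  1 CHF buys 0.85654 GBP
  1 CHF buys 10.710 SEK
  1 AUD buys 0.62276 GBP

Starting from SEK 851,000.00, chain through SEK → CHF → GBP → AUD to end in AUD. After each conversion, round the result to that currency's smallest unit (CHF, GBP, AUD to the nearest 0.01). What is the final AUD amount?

SEK 851,000.00 ÷ 10.710 = CHF 79,458.45
CHF 79,458.45 × 0.85654 = GBP 68,059.34
GBP 68,059.34 ÷ 0.62276 = AUD 109,286.63

AUD 109,286.63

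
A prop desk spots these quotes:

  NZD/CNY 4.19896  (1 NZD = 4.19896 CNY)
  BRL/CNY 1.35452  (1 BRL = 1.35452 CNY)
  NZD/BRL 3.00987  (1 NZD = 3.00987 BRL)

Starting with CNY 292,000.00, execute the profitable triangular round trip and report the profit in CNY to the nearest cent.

Profitable loop is CNY → BRL → NZD → CNY:
CNY 292,000.00 ÷ 1.35452 = BRL 215,574.52
BRL 215,574.52 ÷ 3.00987 = NZD 71,622.54
NZD 71,622.54 × 4.19896 = CNY 300,740.16
Profit = CNY 300,740.16 − CNY 292,000.00

Profit: CNY 8,740.16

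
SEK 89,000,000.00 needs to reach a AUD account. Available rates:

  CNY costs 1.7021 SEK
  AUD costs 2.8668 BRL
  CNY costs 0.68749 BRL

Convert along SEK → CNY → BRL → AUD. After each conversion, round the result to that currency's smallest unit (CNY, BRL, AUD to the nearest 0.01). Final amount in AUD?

AUD 12,539,318.24

SEK 89,000,000.00 ÷ 1.7021 = CNY 52,288,349.69
CNY 52,288,349.69 × 0.68749 = BRL 35,947,717.53
BRL 35,947,717.53 ÷ 2.8668 = AUD 12,539,318.24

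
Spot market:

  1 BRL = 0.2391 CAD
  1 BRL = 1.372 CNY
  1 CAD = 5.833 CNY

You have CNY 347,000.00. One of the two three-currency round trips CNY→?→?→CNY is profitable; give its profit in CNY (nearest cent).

Profitable loop is CNY → BRL → CAD → CNY:
CNY 347,000.00 ÷ 1.372 = BRL 252,915.45
BRL 252,915.45 × 0.2391 = CAD 60,472.08
CAD 60,472.08 × 5.833 = CNY 352,733.67
Profit = CNY 352,733.67 − CNY 347,000.00

Profit: CNY 5,733.67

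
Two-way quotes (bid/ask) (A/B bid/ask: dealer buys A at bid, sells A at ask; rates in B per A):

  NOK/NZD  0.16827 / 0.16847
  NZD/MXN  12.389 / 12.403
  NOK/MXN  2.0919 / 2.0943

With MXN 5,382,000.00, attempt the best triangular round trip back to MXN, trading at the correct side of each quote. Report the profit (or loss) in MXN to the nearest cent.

Best loop MXN → NZD → NOK → MXN:
MXN 5,382,000.00 ÷ 12.403 (buy NZD at ask) = NZD 433,927.28
NZD 433,927.28 ÷ 0.16847 (buy NOK at ask) = NOK 2,575,694.64
NOK 2,575,694.64 × 2.0919 (sell NOK at bid) = MXN 5,388,095.61

Net profit: MXN 6,095.61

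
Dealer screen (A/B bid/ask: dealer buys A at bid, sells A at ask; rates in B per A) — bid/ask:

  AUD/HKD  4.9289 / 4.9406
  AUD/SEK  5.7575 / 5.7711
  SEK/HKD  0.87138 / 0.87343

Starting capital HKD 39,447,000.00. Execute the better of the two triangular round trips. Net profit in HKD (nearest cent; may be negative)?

Net profit: HKD 609,760.19

Best loop HKD → AUD → SEK → HKD:
HKD 39,447,000.00 ÷ 4.9406 (buy AUD at ask) = AUD 7,984,252.92
AUD 7,984,252.92 × 5.7575 (sell AUD at bid) = SEK 45,969,336.21
SEK 45,969,336.21 × 0.87138 (sell SEK at bid) = HKD 40,056,760.19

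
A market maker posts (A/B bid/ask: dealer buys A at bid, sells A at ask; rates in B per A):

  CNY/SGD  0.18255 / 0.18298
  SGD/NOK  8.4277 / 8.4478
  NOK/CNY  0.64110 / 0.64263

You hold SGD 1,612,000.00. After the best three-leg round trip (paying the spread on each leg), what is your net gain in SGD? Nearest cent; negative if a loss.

Best loop SGD → CNY → NOK → SGD:
SGD 1,612,000.00 ÷ 0.18298 (buy CNY at ask) = CNY 8,809,705.98
CNY 8,809,705.98 ÷ 0.64263 (buy NOK at ask) = NOK 13,708,830.87
NOK 13,708,830.87 ÷ 8.4478 (buy SGD at ask) = SGD 1,622,769.34

Net profit: SGD 10,769.34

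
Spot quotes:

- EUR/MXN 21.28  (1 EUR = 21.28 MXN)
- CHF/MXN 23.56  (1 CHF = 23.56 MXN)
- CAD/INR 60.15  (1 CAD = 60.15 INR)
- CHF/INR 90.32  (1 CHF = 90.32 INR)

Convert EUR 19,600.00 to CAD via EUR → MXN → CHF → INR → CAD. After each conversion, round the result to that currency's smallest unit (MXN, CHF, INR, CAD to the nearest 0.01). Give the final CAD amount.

CAD 26,582.81

EUR 19,600.00 × 21.28 = MXN 417,088.00
MXN 417,088.00 ÷ 23.56 = CHF 17,703.23
CHF 17,703.23 × 90.32 = INR 1,598,955.73
INR 1,598,955.73 ÷ 60.15 = CAD 26,582.81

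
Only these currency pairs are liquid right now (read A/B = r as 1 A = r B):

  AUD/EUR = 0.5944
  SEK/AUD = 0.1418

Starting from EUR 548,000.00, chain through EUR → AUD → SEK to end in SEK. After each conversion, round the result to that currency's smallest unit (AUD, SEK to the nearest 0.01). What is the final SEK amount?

EUR 548,000.00 ÷ 0.5944 = AUD 921,938.09
AUD 921,938.09 ÷ 0.1418 = SEK 6,501,679.06

SEK 6,501,679.06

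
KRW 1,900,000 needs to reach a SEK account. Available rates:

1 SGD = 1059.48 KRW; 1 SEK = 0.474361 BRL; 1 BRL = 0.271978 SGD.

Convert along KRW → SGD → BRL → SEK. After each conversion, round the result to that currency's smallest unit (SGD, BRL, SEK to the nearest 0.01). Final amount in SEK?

SEK 13,900.09

KRW 1,900,000 ÷ 1059.48 = SGD 1,793.33
SGD 1,793.33 ÷ 0.271978 = BRL 6,593.66
BRL 6,593.66 ÷ 0.474361 = SEK 13,900.09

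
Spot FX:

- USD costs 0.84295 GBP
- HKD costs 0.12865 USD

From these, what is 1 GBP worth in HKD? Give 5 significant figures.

GBP/HKD = 9.2212

1 GBP ÷ 0.84295 = 1.18631 USD
1.18631 USD ÷ 0.12865 = 9.22122 HKD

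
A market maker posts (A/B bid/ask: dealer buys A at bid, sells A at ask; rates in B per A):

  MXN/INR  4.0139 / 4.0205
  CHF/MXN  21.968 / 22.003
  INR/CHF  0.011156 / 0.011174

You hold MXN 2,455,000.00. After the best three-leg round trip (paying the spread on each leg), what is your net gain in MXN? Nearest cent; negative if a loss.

Best loop MXN → CHF → INR → MXN:
MXN 2,455,000.00 ÷ 22.003 (buy CHF at ask) = CHF 111,575.69
CHF 111,575.69 ÷ 0.011174 (buy INR at ask) = INR 9,985,295.71
INR 9,985,295.71 ÷ 4.0205 (buy MXN at ask) = MXN 2,483,595.50

Net profit: MXN 28,595.50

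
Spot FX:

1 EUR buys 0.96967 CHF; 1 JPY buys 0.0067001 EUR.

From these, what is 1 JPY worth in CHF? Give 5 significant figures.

1 JPY × 0.0067001 = 0.0067001 EUR
0.0067001 EUR × 0.96967 = 0.00649689 CHF

JPY/CHF = 0.0064969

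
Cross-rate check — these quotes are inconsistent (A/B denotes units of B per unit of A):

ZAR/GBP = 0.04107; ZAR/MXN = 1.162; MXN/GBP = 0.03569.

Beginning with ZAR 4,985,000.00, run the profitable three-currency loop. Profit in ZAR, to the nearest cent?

Profitable loop is ZAR → MXN → GBP → ZAR:
ZAR 4,985,000.00 × 1.162 = MXN 5,792,570.00
MXN 5,792,570.00 × 0.03569 = GBP 206,736.82
GBP 206,736.82 ÷ 0.04107 = ZAR 5,033,767.31
Profit = ZAR 5,033,767.31 − ZAR 4,985,000.00

Profit: ZAR 48,767.31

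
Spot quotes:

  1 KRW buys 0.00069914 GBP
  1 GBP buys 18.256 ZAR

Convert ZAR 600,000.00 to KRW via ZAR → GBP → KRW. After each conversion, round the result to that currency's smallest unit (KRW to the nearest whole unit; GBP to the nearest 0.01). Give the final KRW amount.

ZAR 600,000.00 ÷ 18.256 = GBP 32,865.91
GBP 32,865.91 ÷ 0.00069914 = KRW 47,009,054

KRW 47,009,054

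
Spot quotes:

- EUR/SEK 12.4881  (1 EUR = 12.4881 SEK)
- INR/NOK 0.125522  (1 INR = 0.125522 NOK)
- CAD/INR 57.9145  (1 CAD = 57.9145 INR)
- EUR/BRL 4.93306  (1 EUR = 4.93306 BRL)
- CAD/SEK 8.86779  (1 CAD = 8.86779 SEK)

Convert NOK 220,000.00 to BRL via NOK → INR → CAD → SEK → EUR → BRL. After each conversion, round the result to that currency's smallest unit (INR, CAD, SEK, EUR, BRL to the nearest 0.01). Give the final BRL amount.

NOK 220,000.00 ÷ 0.125522 = INR 1,752,680.80
INR 1,752,680.80 ÷ 57.9145 = CAD 30,263.25
CAD 30,263.25 × 8.86779 = SEK 268,368.15
SEK 268,368.15 ÷ 12.4881 = EUR 21,489.91
EUR 21,489.91 × 4.93306 = BRL 106,011.02

BRL 106,011.02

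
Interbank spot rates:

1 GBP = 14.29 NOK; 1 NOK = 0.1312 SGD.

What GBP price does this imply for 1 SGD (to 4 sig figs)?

1 SGD ÷ 0.1312 = 7.62195 NOK
7.62195 NOK ÷ 14.29 = 0.533377 GBP

SGD/GBP = 0.5334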